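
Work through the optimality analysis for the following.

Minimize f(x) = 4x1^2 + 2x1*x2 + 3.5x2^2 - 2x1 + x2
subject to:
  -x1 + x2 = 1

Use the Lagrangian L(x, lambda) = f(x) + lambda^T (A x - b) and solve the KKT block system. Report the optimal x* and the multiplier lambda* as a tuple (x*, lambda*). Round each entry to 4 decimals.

Form the Lagrangian:
  L(x, lambda) = (1/2) x^T Q x + c^T x + lambda^T (A x - b)
Stationarity (grad_x L = 0): Q x + c + A^T lambda = 0.
Primal feasibility: A x = b.

This gives the KKT block system:
  [ Q   A^T ] [ x     ]   [-c ]
  [ A    0  ] [ lambda ] = [ b ]

Solving the linear system:
  x*      = (-0.4211, 0.5789)
  lambda* = (-4.2105)
  f(x*)   = 2.8158

x* = (-0.4211, 0.5789), lambda* = (-4.2105)


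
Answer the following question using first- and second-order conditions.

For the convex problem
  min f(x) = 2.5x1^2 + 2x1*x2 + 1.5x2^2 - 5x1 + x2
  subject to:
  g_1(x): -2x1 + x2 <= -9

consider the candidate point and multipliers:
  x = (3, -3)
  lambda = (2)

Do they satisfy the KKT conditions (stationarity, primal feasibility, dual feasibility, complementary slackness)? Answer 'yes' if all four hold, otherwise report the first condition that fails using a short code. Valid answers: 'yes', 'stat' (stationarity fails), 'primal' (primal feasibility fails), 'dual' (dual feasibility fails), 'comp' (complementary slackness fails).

Gradient of f: grad f(x) = Q x + c = (4, -2)
Constraint values g_i(x) = a_i^T x - b_i:
  g_1((3, -3)) = 0
Stationarity residual: grad f(x) + sum_i lambda_i a_i = (0, 0)
  -> stationarity OK
Primal feasibility (all g_i <= 0): OK
Dual feasibility (all lambda_i >= 0): OK
Complementary slackness (lambda_i * g_i(x) = 0 for all i): OK

Verdict: yes, KKT holds.

yes


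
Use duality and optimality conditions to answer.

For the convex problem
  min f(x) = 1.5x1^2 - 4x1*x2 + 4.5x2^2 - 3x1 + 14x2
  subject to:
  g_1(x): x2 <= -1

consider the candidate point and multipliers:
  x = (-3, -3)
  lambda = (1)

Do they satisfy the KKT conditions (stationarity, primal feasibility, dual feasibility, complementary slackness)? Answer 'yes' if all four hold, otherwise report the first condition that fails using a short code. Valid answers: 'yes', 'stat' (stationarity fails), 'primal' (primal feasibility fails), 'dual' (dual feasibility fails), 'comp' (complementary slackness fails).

Gradient of f: grad f(x) = Q x + c = (0, -1)
Constraint values g_i(x) = a_i^T x - b_i:
  g_1((-3, -3)) = -2
Stationarity residual: grad f(x) + sum_i lambda_i a_i = (0, 0)
  -> stationarity OK
Primal feasibility (all g_i <= 0): OK
Dual feasibility (all lambda_i >= 0): OK
Complementary slackness (lambda_i * g_i(x) = 0 for all i): FAILS

Verdict: the first failing condition is complementary_slackness -> comp.

comp


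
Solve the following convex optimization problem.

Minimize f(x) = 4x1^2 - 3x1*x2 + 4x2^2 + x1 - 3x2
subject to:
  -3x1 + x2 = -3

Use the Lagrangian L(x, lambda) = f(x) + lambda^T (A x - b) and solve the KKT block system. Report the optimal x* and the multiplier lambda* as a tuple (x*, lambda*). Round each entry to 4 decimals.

Form the Lagrangian:
  L(x, lambda) = (1/2) x^T Q x + c^T x + lambda^T (A x - b)
Stationarity (grad_x L = 0): Q x + c + A^T lambda = 0.
Primal feasibility: A x = b.

This gives the KKT block system:
  [ Q   A^T ] [ x     ]   [-c ]
  [ A    0  ] [ lambda ] = [ b ]

Solving the linear system:
  x*      = (1.1452, 0.4355)
  lambda* = (2.9516)
  f(x*)   = 4.3468

x* = (1.1452, 0.4355), lambda* = (2.9516)


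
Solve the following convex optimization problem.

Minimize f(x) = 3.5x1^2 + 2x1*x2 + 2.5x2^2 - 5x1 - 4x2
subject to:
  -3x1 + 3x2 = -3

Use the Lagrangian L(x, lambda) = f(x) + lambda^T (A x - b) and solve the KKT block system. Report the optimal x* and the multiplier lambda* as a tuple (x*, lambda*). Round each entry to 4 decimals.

Form the Lagrangian:
  L(x, lambda) = (1/2) x^T Q x + c^T x + lambda^T (A x - b)
Stationarity (grad_x L = 0): Q x + c + A^T lambda = 0.
Primal feasibility: A x = b.

This gives the KKT block system:
  [ Q   A^T ] [ x     ]   [-c ]
  [ A    0  ] [ lambda ] = [ b ]

Solving the linear system:
  x*      = (1, 0)
  lambda* = (0.6667)
  f(x*)   = -1.5

x* = (1, 0), lambda* = (0.6667)


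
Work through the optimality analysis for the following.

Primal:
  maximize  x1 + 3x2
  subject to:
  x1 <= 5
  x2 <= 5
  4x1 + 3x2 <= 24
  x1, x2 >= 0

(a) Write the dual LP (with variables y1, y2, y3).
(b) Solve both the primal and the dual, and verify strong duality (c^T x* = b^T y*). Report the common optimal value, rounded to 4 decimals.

The standard primal-dual pair for 'max c^T x s.t. A x <= b, x >= 0' is:
  Dual:  min b^T y  s.t.  A^T y >= c,  y >= 0.

So the dual LP is:
  minimize  5y1 + 5y2 + 24y3
  subject to:
    y1 + 4y3 >= 1
    y2 + 3y3 >= 3
    y1, y2, y3 >= 0

Solving the primal: x* = (2.25, 5).
  primal value c^T x* = 17.25.
Solving the dual: y* = (0, 2.25, 0.25).
  dual value b^T y* = 17.25.
Strong duality: c^T x* = b^T y*. Confirmed.

17.25


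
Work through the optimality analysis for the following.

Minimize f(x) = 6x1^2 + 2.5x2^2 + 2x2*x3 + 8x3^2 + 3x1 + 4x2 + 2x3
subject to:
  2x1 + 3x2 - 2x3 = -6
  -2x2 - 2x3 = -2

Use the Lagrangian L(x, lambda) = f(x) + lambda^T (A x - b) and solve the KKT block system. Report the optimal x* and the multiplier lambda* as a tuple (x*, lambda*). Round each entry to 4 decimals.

Form the Lagrangian:
  L(x, lambda) = (1/2) x^T Q x + c^T x + lambda^T (A x - b)
Stationarity (grad_x L = 0): Q x + c + A^T lambda = 0.
Primal feasibility: A x = b.

This gives the KKT block system:
  [ Q   A^T ] [ x     ]   [-c ]
  [ A    0  ] [ lambda ] = [ b ]

Solving the linear system:
  x*      = (-0.8995, -0.4402, 1.4402)
  lambda* = (3.8967, 8.1848)
  f(x*)   = 19.0856

x* = (-0.8995, -0.4402, 1.4402), lambda* = (3.8967, 8.1848)


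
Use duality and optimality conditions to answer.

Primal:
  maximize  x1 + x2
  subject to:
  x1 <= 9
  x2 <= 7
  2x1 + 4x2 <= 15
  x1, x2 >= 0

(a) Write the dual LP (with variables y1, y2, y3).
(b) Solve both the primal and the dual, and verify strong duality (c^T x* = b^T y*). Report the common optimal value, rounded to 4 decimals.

The standard primal-dual pair for 'max c^T x s.t. A x <= b, x >= 0' is:
  Dual:  min b^T y  s.t.  A^T y >= c,  y >= 0.

So the dual LP is:
  minimize  9y1 + 7y2 + 15y3
  subject to:
    y1 + 2y3 >= 1
    y2 + 4y3 >= 1
    y1, y2, y3 >= 0

Solving the primal: x* = (7.5, 0).
  primal value c^T x* = 7.5.
Solving the dual: y* = (0, 0, 0.5).
  dual value b^T y* = 7.5.
Strong duality: c^T x* = b^T y*. Confirmed.

7.5


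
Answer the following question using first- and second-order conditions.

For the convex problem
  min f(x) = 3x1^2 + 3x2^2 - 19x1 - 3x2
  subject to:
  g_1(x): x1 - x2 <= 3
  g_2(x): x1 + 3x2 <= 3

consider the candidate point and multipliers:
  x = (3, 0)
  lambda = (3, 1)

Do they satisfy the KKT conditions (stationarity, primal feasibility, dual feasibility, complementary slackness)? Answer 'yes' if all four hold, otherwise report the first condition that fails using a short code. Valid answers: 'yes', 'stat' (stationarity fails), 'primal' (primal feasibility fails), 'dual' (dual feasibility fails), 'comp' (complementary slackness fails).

Gradient of f: grad f(x) = Q x + c = (-1, -3)
Constraint values g_i(x) = a_i^T x - b_i:
  g_1((3, 0)) = 0
  g_2((3, 0)) = 0
Stationarity residual: grad f(x) + sum_i lambda_i a_i = (3, -3)
  -> stationarity FAILS
Primal feasibility (all g_i <= 0): OK
Dual feasibility (all lambda_i >= 0): OK
Complementary slackness (lambda_i * g_i(x) = 0 for all i): OK

Verdict: the first failing condition is stationarity -> stat.

stat


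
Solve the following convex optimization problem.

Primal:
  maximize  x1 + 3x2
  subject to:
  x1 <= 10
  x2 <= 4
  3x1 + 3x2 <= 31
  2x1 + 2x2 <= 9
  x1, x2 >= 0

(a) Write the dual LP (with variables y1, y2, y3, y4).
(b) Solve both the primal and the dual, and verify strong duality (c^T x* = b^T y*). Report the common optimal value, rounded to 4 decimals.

The standard primal-dual pair for 'max c^T x s.t. A x <= b, x >= 0' is:
  Dual:  min b^T y  s.t.  A^T y >= c,  y >= 0.

So the dual LP is:
  minimize  10y1 + 4y2 + 31y3 + 9y4
  subject to:
    y1 + 3y3 + 2y4 >= 1
    y2 + 3y3 + 2y4 >= 3
    y1, y2, y3, y4 >= 0

Solving the primal: x* = (0.5, 4).
  primal value c^T x* = 12.5.
Solving the dual: y* = (0, 2, 0, 0.5).
  dual value b^T y* = 12.5.
Strong duality: c^T x* = b^T y*. Confirmed.

12.5


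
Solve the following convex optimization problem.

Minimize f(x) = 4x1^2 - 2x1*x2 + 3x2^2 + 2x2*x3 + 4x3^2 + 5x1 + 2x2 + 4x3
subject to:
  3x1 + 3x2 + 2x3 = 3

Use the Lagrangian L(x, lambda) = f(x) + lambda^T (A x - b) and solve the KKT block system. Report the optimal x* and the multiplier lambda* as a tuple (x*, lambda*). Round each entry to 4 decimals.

Form the Lagrangian:
  L(x, lambda) = (1/2) x^T Q x + c^T x + lambda^T (A x - b)
Stationarity (grad_x L = 0): Q x + c + A^T lambda = 0.
Primal feasibility: A x = b.

This gives the KKT block system:
  [ Q   A^T ] [ x     ]   [-c ]
  [ A    0  ] [ lambda ] = [ b ]

Solving the linear system:
  x*      = (0.3177, 0.8261, -0.2157)
  lambda* = (-1.9632)
  f(x*)   = 4.1338

x* = (0.3177, 0.8261, -0.2157), lambda* = (-1.9632)


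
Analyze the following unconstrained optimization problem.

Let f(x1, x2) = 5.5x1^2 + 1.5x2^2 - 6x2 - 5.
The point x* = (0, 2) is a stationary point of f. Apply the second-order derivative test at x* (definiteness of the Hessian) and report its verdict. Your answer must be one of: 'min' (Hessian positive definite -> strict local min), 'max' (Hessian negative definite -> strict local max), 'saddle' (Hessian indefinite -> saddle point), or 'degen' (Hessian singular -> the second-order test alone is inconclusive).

Compute the Hessian H = grad^2 f:
  H = [[11, 0], [0, 3]]
Verify stationarity: grad f(x*) = H x* + g = (0, 0).
Eigenvalues of H: 3, 11.
Both eigenvalues > 0, so H is positive definite -> x* is a strict local min.

min


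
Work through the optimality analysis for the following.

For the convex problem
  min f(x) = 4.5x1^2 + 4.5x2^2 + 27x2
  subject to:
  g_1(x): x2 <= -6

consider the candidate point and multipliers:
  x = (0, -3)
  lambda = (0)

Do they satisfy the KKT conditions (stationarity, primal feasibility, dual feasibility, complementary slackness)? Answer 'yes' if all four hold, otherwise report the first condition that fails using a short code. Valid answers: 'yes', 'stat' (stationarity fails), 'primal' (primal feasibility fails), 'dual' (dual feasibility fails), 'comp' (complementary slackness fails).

Gradient of f: grad f(x) = Q x + c = (0, 0)
Constraint values g_i(x) = a_i^T x - b_i:
  g_1((0, -3)) = 3
Stationarity residual: grad f(x) + sum_i lambda_i a_i = (0, 0)
  -> stationarity OK
Primal feasibility (all g_i <= 0): FAILS
Dual feasibility (all lambda_i >= 0): OK
Complementary slackness (lambda_i * g_i(x) = 0 for all i): OK

Verdict: the first failing condition is primal_feasibility -> primal.

primal


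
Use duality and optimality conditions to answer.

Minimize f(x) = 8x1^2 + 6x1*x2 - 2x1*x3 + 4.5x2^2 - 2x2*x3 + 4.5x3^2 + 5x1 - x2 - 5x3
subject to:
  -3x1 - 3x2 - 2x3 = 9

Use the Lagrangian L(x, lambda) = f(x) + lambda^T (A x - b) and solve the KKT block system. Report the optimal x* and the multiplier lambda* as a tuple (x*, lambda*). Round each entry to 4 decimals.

Form the Lagrangian:
  L(x, lambda) = (1/2) x^T Q x + c^T x + lambda^T (A x - b)
Stationarity (grad_x L = 0): Q x + c + A^T lambda = 0.
Primal feasibility: A x = b.

This gives the KKT block system:
  [ Q   A^T ] [ x     ]   [-c ]
  [ A    0  ] [ lambda ] = [ b ]

Solving the linear system:
  x*      = (-0.98, -1.2666, -1.1302)
  lambda* = (-5.3395)
  f(x*)   = 25.0364

x* = (-0.98, -1.2666, -1.1302), lambda* = (-5.3395)


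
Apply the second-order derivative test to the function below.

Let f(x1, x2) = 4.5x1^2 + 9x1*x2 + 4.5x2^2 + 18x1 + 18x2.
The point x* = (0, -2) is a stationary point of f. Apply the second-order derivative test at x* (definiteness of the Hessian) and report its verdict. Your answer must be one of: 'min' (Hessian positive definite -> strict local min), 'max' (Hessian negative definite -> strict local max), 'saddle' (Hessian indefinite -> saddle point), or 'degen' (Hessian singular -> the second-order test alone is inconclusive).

Compute the Hessian H = grad^2 f:
  H = [[9, 9], [9, 9]]
Verify stationarity: grad f(x*) = H x* + g = (0, 0).
Eigenvalues of H: 0, 18.
H has a zero eigenvalue (singular; positive semidefinite but not definite), so H is neither positive definite, negative definite, nor indefinite. The second-order test alone is inconclusive -> degen.
(Indeed, f is constant along the null direction of H through x*, so x* is not a strict local extremum.)

degen


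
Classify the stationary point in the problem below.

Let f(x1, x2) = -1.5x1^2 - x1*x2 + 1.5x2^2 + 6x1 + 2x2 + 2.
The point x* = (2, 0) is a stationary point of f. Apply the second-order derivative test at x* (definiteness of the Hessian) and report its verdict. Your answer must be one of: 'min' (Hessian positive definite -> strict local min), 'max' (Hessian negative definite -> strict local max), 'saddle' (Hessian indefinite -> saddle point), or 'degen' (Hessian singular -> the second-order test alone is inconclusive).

Compute the Hessian H = grad^2 f:
  H = [[-3, -1], [-1, 3]]
Verify stationarity: grad f(x*) = H x* + g = (0, 0).
Eigenvalues of H: -3.1623, 3.1623.
Eigenvalues have mixed signs, so H is indefinite -> x* is a saddle point.

saddle


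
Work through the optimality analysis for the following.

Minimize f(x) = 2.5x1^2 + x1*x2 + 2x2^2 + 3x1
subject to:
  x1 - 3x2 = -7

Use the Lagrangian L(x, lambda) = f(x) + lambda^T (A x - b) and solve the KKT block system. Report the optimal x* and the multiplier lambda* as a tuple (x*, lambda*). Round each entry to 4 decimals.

Form the Lagrangian:
  L(x, lambda) = (1/2) x^T Q x + c^T x + lambda^T (A x - b)
Stationarity (grad_x L = 0): Q x + c + A^T lambda = 0.
Primal feasibility: A x = b.

This gives the KKT block system:
  [ Q   A^T ] [ x     ]   [-c ]
  [ A    0  ] [ lambda ] = [ b ]

Solving the linear system:
  x*      = (-1.3818, 1.8727)
  lambda* = (2.0364)
  f(x*)   = 5.0545

x* = (-1.3818, 1.8727), lambda* = (2.0364)


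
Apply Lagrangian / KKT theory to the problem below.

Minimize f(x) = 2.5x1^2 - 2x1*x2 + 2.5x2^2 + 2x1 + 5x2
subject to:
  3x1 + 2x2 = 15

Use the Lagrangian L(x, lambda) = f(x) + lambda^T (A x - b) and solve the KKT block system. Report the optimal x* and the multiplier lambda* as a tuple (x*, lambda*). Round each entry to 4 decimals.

Form the Lagrangian:
  L(x, lambda) = (1/2) x^T Q x + c^T x + lambda^T (A x - b)
Stationarity (grad_x L = 0): Q x + c + A^T lambda = 0.
Primal feasibility: A x = b.

This gives the KKT block system:
  [ Q   A^T ] [ x     ]   [-c ]
  [ A    0  ] [ lambda ] = [ b ]

Solving the linear system:
  x*      = (3.4494, 2.3258)
  lambda* = (-4.8652)
  f(x*)   = 45.7528

x* = (3.4494, 2.3258), lambda* = (-4.8652)


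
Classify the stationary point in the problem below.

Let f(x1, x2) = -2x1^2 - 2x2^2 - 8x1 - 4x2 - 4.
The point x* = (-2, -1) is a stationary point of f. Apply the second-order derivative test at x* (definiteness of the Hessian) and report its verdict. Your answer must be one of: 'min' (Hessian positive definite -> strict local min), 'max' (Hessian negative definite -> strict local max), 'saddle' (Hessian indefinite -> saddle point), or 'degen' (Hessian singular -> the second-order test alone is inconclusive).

Compute the Hessian H = grad^2 f:
  H = [[-4, 0], [0, -4]]
Verify stationarity: grad f(x*) = H x* + g = (0, 0).
Eigenvalues of H: -4, -4.
Both eigenvalues < 0, so H is negative definite -> x* is a strict local max.

max


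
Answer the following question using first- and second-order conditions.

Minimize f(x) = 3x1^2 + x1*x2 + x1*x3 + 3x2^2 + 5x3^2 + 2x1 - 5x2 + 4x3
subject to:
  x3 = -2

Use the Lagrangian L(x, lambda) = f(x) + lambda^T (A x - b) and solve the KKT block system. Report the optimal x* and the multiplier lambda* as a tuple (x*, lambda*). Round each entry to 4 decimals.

Form the Lagrangian:
  L(x, lambda) = (1/2) x^T Q x + c^T x + lambda^T (A x - b)
Stationarity (grad_x L = 0): Q x + c + A^T lambda = 0.
Primal feasibility: A x = b.

This gives the KKT block system:
  [ Q   A^T ] [ x     ]   [-c ]
  [ A    0  ] [ lambda ] = [ b ]

Solving the linear system:
  x*      = (-0.1429, 0.8571, -2)
  lambda* = (16.1429)
  f(x*)   = 9.8571

x* = (-0.1429, 0.8571, -2), lambda* = (16.1429)


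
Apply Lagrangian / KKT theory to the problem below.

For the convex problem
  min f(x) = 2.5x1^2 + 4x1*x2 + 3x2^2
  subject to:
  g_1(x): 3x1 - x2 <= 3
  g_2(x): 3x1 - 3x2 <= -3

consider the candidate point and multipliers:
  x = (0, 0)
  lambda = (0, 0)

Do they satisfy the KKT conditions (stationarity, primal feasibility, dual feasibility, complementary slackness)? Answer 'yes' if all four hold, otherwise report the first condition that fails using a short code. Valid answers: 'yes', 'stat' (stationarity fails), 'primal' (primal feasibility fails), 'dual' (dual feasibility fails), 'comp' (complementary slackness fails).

Gradient of f: grad f(x) = Q x + c = (0, 0)
Constraint values g_i(x) = a_i^T x - b_i:
  g_1((0, 0)) = -3
  g_2((0, 0)) = 3
Stationarity residual: grad f(x) + sum_i lambda_i a_i = (0, 0)
  -> stationarity OK
Primal feasibility (all g_i <= 0): FAILS
Dual feasibility (all lambda_i >= 0): OK
Complementary slackness (lambda_i * g_i(x) = 0 for all i): OK

Verdict: the first failing condition is primal_feasibility -> primal.

primal


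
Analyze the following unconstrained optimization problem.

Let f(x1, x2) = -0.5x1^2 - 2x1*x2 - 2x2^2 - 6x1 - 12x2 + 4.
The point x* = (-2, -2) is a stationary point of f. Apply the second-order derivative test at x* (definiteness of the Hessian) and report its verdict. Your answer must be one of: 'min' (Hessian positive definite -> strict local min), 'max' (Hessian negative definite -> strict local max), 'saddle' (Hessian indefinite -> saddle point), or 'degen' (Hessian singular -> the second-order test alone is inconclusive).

Compute the Hessian H = grad^2 f:
  H = [[-1, -2], [-2, -4]]
Verify stationarity: grad f(x*) = H x* + g = (0, 0).
Eigenvalues of H: -5, 0.
H has a zero eigenvalue (singular; negative semidefinite but not definite), so H is neither positive definite, negative definite, nor indefinite. The second-order test alone is inconclusive -> degen.
(Indeed, f is constant along the null direction of H through x*, so x* is not a strict local extremum.)

degen


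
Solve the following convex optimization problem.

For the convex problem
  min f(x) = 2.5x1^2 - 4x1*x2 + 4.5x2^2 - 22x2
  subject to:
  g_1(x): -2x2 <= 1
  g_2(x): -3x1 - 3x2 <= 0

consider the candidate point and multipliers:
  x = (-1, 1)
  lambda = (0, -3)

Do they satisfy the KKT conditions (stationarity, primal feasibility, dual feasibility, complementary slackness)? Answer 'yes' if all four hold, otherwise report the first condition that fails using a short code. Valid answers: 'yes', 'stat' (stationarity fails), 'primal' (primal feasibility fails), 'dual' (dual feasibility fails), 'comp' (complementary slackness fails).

Gradient of f: grad f(x) = Q x + c = (-9, -9)
Constraint values g_i(x) = a_i^T x - b_i:
  g_1((-1, 1)) = -3
  g_2((-1, 1)) = 0
Stationarity residual: grad f(x) + sum_i lambda_i a_i = (0, 0)
  -> stationarity OK
Primal feasibility (all g_i <= 0): OK
Dual feasibility (all lambda_i >= 0): FAILS
Complementary slackness (lambda_i * g_i(x) = 0 for all i): OK

Verdict: the first failing condition is dual_feasibility -> dual.

dual


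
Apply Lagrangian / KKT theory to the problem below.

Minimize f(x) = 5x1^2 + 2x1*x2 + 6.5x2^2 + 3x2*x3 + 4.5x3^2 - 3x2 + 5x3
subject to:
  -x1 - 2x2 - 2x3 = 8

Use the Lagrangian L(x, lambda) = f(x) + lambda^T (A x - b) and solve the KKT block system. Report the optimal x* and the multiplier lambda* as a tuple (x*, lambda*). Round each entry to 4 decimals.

Form the Lagrangian:
  L(x, lambda) = (1/2) x^T Q x + c^T x + lambda^T (A x - b)
Stationarity (grad_x L = 0): Q x + c + A^T lambda = 0.
Primal feasibility: A x = b.

This gives the KKT block system:
  [ Q   A^T ] [ x     ]   [-c ]
  [ A    0  ] [ lambda ] = [ b ]

Solving the linear system:
  x*      = (-0.9825, -0.693, -2.8158)
  lambda* = (-11.2105)
  f(x*)   = 38.8421

x* = (-0.9825, -0.693, -2.8158), lambda* = (-11.2105)


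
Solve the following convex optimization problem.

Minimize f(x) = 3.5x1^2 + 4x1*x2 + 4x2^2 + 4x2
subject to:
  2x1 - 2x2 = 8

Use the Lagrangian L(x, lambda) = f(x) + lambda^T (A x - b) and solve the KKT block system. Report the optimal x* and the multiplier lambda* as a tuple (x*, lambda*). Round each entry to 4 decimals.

Form the Lagrangian:
  L(x, lambda) = (1/2) x^T Q x + c^T x + lambda^T (A x - b)
Stationarity (grad_x L = 0): Q x + c + A^T lambda = 0.
Primal feasibility: A x = b.

This gives the KKT block system:
  [ Q   A^T ] [ x     ]   [-c ]
  [ A    0  ] [ lambda ] = [ b ]

Solving the linear system:
  x*      = (1.913, -2.087)
  lambda* = (-2.5217)
  f(x*)   = 5.913

x* = (1.913, -2.087), lambda* = (-2.5217)


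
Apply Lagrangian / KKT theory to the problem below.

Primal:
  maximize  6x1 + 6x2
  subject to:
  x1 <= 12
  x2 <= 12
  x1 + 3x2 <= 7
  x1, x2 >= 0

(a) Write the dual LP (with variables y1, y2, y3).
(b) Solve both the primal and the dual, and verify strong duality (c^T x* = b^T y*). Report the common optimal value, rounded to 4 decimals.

The standard primal-dual pair for 'max c^T x s.t. A x <= b, x >= 0' is:
  Dual:  min b^T y  s.t.  A^T y >= c,  y >= 0.

So the dual LP is:
  minimize  12y1 + 12y2 + 7y3
  subject to:
    y1 + y3 >= 6
    y2 + 3y3 >= 6
    y1, y2, y3 >= 0

Solving the primal: x* = (7, 0).
  primal value c^T x* = 42.
Solving the dual: y* = (0, 0, 6).
  dual value b^T y* = 42.
Strong duality: c^T x* = b^T y*. Confirmed.

42


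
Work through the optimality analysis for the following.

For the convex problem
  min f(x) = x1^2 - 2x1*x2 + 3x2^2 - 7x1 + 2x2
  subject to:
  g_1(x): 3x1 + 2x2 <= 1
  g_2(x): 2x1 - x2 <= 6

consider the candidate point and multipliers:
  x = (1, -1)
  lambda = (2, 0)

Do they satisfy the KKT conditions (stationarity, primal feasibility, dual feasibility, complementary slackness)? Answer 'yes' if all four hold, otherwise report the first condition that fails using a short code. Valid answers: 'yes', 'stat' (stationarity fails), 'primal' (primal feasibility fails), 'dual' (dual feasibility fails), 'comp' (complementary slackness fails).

Gradient of f: grad f(x) = Q x + c = (-3, -6)
Constraint values g_i(x) = a_i^T x - b_i:
  g_1((1, -1)) = 0
  g_2((1, -1)) = -3
Stationarity residual: grad f(x) + sum_i lambda_i a_i = (3, -2)
  -> stationarity FAILS
Primal feasibility (all g_i <= 0): OK
Dual feasibility (all lambda_i >= 0): OK
Complementary slackness (lambda_i * g_i(x) = 0 for all i): OK

Verdict: the first failing condition is stationarity -> stat.

stat


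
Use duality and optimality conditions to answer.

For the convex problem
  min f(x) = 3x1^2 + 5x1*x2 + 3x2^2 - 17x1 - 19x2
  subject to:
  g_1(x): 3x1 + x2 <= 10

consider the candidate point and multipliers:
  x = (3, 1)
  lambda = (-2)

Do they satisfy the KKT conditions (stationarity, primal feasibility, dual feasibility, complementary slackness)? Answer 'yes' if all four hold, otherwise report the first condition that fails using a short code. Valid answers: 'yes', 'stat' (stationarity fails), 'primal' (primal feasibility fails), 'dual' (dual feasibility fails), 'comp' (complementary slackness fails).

Gradient of f: grad f(x) = Q x + c = (6, 2)
Constraint values g_i(x) = a_i^T x - b_i:
  g_1((3, 1)) = 0
Stationarity residual: grad f(x) + sum_i lambda_i a_i = (0, 0)
  -> stationarity OK
Primal feasibility (all g_i <= 0): OK
Dual feasibility (all lambda_i >= 0): FAILS
Complementary slackness (lambda_i * g_i(x) = 0 for all i): OK

Verdict: the first failing condition is dual_feasibility -> dual.

dual


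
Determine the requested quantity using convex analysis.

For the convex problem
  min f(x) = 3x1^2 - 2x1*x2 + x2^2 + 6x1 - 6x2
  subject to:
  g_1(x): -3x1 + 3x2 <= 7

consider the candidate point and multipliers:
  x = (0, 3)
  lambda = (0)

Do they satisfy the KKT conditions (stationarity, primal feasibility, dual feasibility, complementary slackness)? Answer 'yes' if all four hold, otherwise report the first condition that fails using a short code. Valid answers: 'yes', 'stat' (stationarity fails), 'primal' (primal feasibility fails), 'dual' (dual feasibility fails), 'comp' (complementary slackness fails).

Gradient of f: grad f(x) = Q x + c = (0, 0)
Constraint values g_i(x) = a_i^T x - b_i:
  g_1((0, 3)) = 2
Stationarity residual: grad f(x) + sum_i lambda_i a_i = (0, 0)
  -> stationarity OK
Primal feasibility (all g_i <= 0): FAILS
Dual feasibility (all lambda_i >= 0): OK
Complementary slackness (lambda_i * g_i(x) = 0 for all i): OK

Verdict: the first failing condition is primal_feasibility -> primal.

primal


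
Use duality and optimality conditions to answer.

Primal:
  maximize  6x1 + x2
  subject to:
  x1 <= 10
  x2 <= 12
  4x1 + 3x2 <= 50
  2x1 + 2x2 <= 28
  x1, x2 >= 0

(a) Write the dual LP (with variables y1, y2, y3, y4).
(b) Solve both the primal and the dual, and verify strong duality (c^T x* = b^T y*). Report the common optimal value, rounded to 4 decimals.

The standard primal-dual pair for 'max c^T x s.t. A x <= b, x >= 0' is:
  Dual:  min b^T y  s.t.  A^T y >= c,  y >= 0.

So the dual LP is:
  minimize  10y1 + 12y2 + 50y3 + 28y4
  subject to:
    y1 + 4y3 + 2y4 >= 6
    y2 + 3y3 + 2y4 >= 1
    y1, y2, y3, y4 >= 0

Solving the primal: x* = (10, 3.3333).
  primal value c^T x* = 63.3333.
Solving the dual: y* = (4.6667, 0, 0.3333, 0).
  dual value b^T y* = 63.3333.
Strong duality: c^T x* = b^T y*. Confirmed.

63.3333


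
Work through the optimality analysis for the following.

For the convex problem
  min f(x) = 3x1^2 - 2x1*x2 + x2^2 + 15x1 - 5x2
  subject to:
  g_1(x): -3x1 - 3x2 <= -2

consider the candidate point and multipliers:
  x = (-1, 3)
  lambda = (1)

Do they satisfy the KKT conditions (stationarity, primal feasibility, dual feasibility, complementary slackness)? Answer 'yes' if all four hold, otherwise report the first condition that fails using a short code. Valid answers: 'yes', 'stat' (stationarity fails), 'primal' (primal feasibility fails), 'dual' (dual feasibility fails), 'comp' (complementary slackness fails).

Gradient of f: grad f(x) = Q x + c = (3, 3)
Constraint values g_i(x) = a_i^T x - b_i:
  g_1((-1, 3)) = -4
Stationarity residual: grad f(x) + sum_i lambda_i a_i = (0, 0)
  -> stationarity OK
Primal feasibility (all g_i <= 0): OK
Dual feasibility (all lambda_i >= 0): OK
Complementary slackness (lambda_i * g_i(x) = 0 for all i): FAILS

Verdict: the first failing condition is complementary_slackness -> comp.

comp


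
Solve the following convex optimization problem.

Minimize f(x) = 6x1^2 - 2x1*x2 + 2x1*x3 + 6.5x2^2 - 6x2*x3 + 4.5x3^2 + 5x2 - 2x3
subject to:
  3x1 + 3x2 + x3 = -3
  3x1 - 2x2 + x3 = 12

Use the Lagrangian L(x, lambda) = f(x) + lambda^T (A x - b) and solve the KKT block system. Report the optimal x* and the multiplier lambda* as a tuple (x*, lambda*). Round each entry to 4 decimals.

Form the Lagrangian:
  L(x, lambda) = (1/2) x^T Q x + c^T x + lambda^T (A x - b)
Stationarity (grad_x L = 0): Q x + c + A^T lambda = 0.
Primal feasibility: A x = b.

This gives the KKT block system:
  [ Q   A^T ] [ x     ]   [-c ]
  [ A    0  ] [ lambda ] = [ b ]

Solving the linear system:
  x*      = (2.3704, -3, -1.1111)
  lambda* = (2.1185, -12.8593)
  f(x*)   = 73.9444

x* = (2.3704, -3, -1.1111), lambda* = (2.1185, -12.8593)


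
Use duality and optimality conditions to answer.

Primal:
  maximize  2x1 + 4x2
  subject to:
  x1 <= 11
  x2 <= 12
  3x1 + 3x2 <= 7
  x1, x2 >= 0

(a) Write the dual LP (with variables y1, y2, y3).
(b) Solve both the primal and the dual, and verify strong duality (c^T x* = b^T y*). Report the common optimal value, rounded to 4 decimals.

The standard primal-dual pair for 'max c^T x s.t. A x <= b, x >= 0' is:
  Dual:  min b^T y  s.t.  A^T y >= c,  y >= 0.

So the dual LP is:
  minimize  11y1 + 12y2 + 7y3
  subject to:
    y1 + 3y3 >= 2
    y2 + 3y3 >= 4
    y1, y2, y3 >= 0

Solving the primal: x* = (0, 2.3333).
  primal value c^T x* = 9.3333.
Solving the dual: y* = (0, 0, 1.3333).
  dual value b^T y* = 9.3333.
Strong duality: c^T x* = b^T y*. Confirmed.

9.3333


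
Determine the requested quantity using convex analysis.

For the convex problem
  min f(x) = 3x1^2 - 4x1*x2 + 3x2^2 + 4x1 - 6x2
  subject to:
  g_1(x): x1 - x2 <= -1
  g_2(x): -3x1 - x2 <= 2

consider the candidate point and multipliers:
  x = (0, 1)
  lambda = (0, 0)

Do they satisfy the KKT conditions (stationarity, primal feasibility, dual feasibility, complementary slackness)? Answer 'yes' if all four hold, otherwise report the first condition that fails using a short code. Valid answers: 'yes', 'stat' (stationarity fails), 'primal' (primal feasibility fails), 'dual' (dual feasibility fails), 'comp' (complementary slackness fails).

Gradient of f: grad f(x) = Q x + c = (0, 0)
Constraint values g_i(x) = a_i^T x - b_i:
  g_1((0, 1)) = 0
  g_2((0, 1)) = -3
Stationarity residual: grad f(x) + sum_i lambda_i a_i = (0, 0)
  -> stationarity OK
Primal feasibility (all g_i <= 0): OK
Dual feasibility (all lambda_i >= 0): OK
Complementary slackness (lambda_i * g_i(x) = 0 for all i): OK

Verdict: yes, KKT holds.

yes


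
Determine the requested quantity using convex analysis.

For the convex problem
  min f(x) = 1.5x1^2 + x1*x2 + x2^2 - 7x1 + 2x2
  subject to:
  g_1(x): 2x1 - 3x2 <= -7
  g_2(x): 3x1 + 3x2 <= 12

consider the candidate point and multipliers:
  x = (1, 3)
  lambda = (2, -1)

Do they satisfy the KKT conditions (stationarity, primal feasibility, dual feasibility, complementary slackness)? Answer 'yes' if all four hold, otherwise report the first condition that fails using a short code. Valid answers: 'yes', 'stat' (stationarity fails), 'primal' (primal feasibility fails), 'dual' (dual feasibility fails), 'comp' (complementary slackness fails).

Gradient of f: grad f(x) = Q x + c = (-1, 9)
Constraint values g_i(x) = a_i^T x - b_i:
  g_1((1, 3)) = 0
  g_2((1, 3)) = 0
Stationarity residual: grad f(x) + sum_i lambda_i a_i = (0, 0)
  -> stationarity OK
Primal feasibility (all g_i <= 0): OK
Dual feasibility (all lambda_i >= 0): FAILS
Complementary slackness (lambda_i * g_i(x) = 0 for all i): OK

Verdict: the first failing condition is dual_feasibility -> dual.

dual


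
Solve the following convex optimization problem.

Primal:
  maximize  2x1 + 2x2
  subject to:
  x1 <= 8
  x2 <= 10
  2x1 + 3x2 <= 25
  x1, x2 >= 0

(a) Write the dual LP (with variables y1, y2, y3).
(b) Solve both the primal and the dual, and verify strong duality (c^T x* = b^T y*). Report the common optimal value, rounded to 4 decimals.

The standard primal-dual pair for 'max c^T x s.t. A x <= b, x >= 0' is:
  Dual:  min b^T y  s.t.  A^T y >= c,  y >= 0.

So the dual LP is:
  minimize  8y1 + 10y2 + 25y3
  subject to:
    y1 + 2y3 >= 2
    y2 + 3y3 >= 2
    y1, y2, y3 >= 0

Solving the primal: x* = (8, 3).
  primal value c^T x* = 22.
Solving the dual: y* = (0.6667, 0, 0.6667).
  dual value b^T y* = 22.
Strong duality: c^T x* = b^T y*. Confirmed.

22


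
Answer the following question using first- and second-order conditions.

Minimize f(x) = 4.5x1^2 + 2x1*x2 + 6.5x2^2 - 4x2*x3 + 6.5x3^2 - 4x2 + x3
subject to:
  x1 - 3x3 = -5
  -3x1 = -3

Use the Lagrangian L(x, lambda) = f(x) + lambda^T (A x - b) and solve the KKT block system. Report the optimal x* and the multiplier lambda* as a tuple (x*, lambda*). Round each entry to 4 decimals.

Form the Lagrangian:
  L(x, lambda) = (1/2) x^T Q x + c^T x + lambda^T (A x - b)
Stationarity (grad_x L = 0): Q x + c + A^T lambda = 0.
Primal feasibility: A x = b.

This gives the KKT block system:
  [ Q   A^T ] [ x     ]   [-c ]
  [ A    0  ] [ lambda ] = [ b ]

Solving the linear system:
  x*      = (1, 0.7692, 2)
  lambda* = (7.9744, 6.1709)
  f(x*)   = 28.6538

x* = (1, 0.7692, 2), lambda* = (7.9744, 6.1709)


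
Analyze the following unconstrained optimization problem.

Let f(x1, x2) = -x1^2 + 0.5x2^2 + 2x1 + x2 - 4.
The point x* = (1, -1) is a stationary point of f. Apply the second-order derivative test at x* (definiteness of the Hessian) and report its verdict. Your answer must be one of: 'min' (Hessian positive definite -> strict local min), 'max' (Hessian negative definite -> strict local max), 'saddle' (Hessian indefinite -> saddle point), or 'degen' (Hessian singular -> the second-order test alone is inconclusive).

Compute the Hessian H = grad^2 f:
  H = [[-2, 0], [0, 1]]
Verify stationarity: grad f(x*) = H x* + g = (0, 0).
Eigenvalues of H: -2, 1.
Eigenvalues have mixed signs, so H is indefinite -> x* is a saddle point.

saddle


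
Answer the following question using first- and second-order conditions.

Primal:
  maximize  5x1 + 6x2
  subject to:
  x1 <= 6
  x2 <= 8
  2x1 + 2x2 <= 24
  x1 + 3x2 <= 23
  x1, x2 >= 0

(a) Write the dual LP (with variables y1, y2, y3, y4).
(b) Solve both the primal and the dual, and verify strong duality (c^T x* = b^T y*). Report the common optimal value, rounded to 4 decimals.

The standard primal-dual pair for 'max c^T x s.t. A x <= b, x >= 0' is:
  Dual:  min b^T y  s.t.  A^T y >= c,  y >= 0.

So the dual LP is:
  minimize  6y1 + 8y2 + 24y3 + 23y4
  subject to:
    y1 + 2y3 + y4 >= 5
    y2 + 2y3 + 3y4 >= 6
    y1, y2, y3, y4 >= 0

Solving the primal: x* = (6, 5.6667).
  primal value c^T x* = 64.
Solving the dual: y* = (3, 0, 0, 2).
  dual value b^T y* = 64.
Strong duality: c^T x* = b^T y*. Confirmed.

64


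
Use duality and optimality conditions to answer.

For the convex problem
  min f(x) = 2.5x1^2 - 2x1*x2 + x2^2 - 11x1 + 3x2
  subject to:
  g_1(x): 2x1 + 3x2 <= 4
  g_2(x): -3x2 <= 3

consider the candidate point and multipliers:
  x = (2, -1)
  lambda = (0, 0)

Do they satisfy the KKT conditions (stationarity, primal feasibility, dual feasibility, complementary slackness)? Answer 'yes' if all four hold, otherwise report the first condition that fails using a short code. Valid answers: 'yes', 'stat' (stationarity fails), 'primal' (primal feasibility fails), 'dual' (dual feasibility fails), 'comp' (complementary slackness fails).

Gradient of f: grad f(x) = Q x + c = (1, -3)
Constraint values g_i(x) = a_i^T x - b_i:
  g_1((2, -1)) = -3
  g_2((2, -1)) = 0
Stationarity residual: grad f(x) + sum_i lambda_i a_i = (1, -3)
  -> stationarity FAILS
Primal feasibility (all g_i <= 0): OK
Dual feasibility (all lambda_i >= 0): OK
Complementary slackness (lambda_i * g_i(x) = 0 for all i): OK

Verdict: the first failing condition is stationarity -> stat.

stat


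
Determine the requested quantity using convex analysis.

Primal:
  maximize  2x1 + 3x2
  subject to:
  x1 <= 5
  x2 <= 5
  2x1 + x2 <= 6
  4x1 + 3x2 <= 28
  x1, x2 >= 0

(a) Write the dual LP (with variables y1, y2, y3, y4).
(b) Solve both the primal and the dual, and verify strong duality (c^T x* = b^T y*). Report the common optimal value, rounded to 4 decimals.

The standard primal-dual pair for 'max c^T x s.t. A x <= b, x >= 0' is:
  Dual:  min b^T y  s.t.  A^T y >= c,  y >= 0.

So the dual LP is:
  minimize  5y1 + 5y2 + 6y3 + 28y4
  subject to:
    y1 + 2y3 + 4y4 >= 2
    y2 + y3 + 3y4 >= 3
    y1, y2, y3, y4 >= 0

Solving the primal: x* = (0.5, 5).
  primal value c^T x* = 16.
Solving the dual: y* = (0, 2, 1, 0).
  dual value b^T y* = 16.
Strong duality: c^T x* = b^T y*. Confirmed.

16


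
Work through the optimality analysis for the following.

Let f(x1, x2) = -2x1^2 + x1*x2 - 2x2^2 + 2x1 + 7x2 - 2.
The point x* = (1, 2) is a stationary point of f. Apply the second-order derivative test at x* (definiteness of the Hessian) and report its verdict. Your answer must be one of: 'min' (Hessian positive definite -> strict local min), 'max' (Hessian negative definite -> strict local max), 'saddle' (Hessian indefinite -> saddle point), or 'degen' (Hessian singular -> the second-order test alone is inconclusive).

Compute the Hessian H = grad^2 f:
  H = [[-4, 1], [1, -4]]
Verify stationarity: grad f(x*) = H x* + g = (0, 0).
Eigenvalues of H: -5, -3.
Both eigenvalues < 0, so H is negative definite -> x* is a strict local max.

max


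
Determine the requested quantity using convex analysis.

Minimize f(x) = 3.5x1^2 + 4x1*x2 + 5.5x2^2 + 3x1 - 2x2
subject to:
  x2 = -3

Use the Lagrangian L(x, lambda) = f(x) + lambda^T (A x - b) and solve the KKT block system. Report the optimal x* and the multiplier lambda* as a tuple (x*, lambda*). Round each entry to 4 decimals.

Form the Lagrangian:
  L(x, lambda) = (1/2) x^T Q x + c^T x + lambda^T (A x - b)
Stationarity (grad_x L = 0): Q x + c + A^T lambda = 0.
Primal feasibility: A x = b.

This gives the KKT block system:
  [ Q   A^T ] [ x     ]   [-c ]
  [ A    0  ] [ lambda ] = [ b ]

Solving the linear system:
  x*      = (1.2857, -3)
  lambda* = (29.8571)
  f(x*)   = 49.7143

x* = (1.2857, -3), lambda* = (29.8571)


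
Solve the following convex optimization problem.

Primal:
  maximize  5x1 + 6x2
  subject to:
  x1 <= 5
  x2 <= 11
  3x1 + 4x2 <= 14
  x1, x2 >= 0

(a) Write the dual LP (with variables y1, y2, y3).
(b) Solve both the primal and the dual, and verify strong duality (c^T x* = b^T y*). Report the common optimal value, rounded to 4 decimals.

The standard primal-dual pair for 'max c^T x s.t. A x <= b, x >= 0' is:
  Dual:  min b^T y  s.t.  A^T y >= c,  y >= 0.

So the dual LP is:
  minimize  5y1 + 11y2 + 14y3
  subject to:
    y1 + 3y3 >= 5
    y2 + 4y3 >= 6
    y1, y2, y3 >= 0

Solving the primal: x* = (4.6667, 0).
  primal value c^T x* = 23.3333.
Solving the dual: y* = (0, 0, 1.6667).
  dual value b^T y* = 23.3333.
Strong duality: c^T x* = b^T y*. Confirmed.

23.3333


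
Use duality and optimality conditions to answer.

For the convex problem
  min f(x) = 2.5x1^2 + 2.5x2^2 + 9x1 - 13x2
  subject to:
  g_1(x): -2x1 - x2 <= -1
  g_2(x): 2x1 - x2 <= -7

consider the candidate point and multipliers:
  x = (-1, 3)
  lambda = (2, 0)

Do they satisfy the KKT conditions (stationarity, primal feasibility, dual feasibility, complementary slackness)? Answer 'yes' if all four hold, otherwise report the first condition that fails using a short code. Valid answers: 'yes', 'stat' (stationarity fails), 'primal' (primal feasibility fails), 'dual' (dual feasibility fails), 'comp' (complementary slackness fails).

Gradient of f: grad f(x) = Q x + c = (4, 2)
Constraint values g_i(x) = a_i^T x - b_i:
  g_1((-1, 3)) = 0
  g_2((-1, 3)) = 2
Stationarity residual: grad f(x) + sum_i lambda_i a_i = (0, 0)
  -> stationarity OK
Primal feasibility (all g_i <= 0): FAILS
Dual feasibility (all lambda_i >= 0): OK
Complementary slackness (lambda_i * g_i(x) = 0 for all i): OK

Verdict: the first failing condition is primal_feasibility -> primal.

primal


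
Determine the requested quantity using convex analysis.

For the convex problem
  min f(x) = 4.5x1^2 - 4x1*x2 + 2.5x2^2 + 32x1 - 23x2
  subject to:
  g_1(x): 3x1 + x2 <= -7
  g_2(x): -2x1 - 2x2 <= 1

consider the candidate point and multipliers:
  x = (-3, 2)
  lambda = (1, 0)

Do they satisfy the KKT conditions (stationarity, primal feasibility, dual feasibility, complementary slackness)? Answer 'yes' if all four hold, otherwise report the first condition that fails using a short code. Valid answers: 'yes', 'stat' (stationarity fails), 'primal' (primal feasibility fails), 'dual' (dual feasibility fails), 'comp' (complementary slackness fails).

Gradient of f: grad f(x) = Q x + c = (-3, -1)
Constraint values g_i(x) = a_i^T x - b_i:
  g_1((-3, 2)) = 0
  g_2((-3, 2)) = 1
Stationarity residual: grad f(x) + sum_i lambda_i a_i = (0, 0)
  -> stationarity OK
Primal feasibility (all g_i <= 0): FAILS
Dual feasibility (all lambda_i >= 0): OK
Complementary slackness (lambda_i * g_i(x) = 0 for all i): OK

Verdict: the first failing condition is primal_feasibility -> primal.

primal


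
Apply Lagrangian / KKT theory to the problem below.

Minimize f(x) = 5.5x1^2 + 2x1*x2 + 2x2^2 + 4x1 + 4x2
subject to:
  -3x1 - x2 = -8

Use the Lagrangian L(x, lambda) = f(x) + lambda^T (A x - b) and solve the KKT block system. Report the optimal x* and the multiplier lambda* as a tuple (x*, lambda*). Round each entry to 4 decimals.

Form the Lagrangian:
  L(x, lambda) = (1/2) x^T Q x + c^T x + lambda^T (A x - b)
Stationarity (grad_x L = 0): Q x + c + A^T lambda = 0.
Primal feasibility: A x = b.

This gives the KKT block system:
  [ Q   A^T ] [ x     ]   [-c ]
  [ A    0  ] [ lambda ] = [ b ]

Solving the linear system:
  x*      = (2.5143, 0.4571)
  lambda* = (10.8571)
  f(x*)   = 49.3714

x* = (2.5143, 0.4571), lambda* = (10.8571)
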